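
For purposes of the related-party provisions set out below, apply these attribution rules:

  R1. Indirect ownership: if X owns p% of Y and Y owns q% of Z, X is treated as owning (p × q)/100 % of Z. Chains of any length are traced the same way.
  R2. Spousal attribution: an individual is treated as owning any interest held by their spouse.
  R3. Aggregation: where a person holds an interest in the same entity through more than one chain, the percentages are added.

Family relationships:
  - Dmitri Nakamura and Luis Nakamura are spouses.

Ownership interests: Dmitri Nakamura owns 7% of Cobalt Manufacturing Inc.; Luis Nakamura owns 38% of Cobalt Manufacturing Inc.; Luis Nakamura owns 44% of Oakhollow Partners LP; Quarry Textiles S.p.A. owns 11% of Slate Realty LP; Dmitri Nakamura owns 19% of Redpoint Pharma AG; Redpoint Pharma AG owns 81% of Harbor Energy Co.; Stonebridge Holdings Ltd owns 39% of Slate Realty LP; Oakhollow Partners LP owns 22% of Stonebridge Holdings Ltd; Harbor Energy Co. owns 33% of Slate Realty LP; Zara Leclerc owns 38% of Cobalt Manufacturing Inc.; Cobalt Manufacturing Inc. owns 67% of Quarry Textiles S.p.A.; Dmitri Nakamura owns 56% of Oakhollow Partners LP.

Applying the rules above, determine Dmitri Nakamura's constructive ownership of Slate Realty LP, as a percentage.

By spousal attribution (R2), Dmitri Nakamura is treated as also owning Luis Nakamura's interest in Cobalt Manufacturing Inc, giving 7% + 38% = 45%.
By spousal attribution (R2), Dmitri Nakamura is treated as also owning Luis Nakamura's interest in Oakhollow Partners LP, giving 56% + 44% = 100%.
Chain via Cobalt Manufacturing Inc. → Quarry Textiles S.p.A. (R1): 45% × 67% × 11% = 3.3165% of Slate Realty LP.
Chain via Redpoint Pharma AG → Harbor Energy Co. (R1): 19% × 81% × 33% = 5.0787% of Slate Realty LP.
Chain via Oakhollow Partners LP → Stonebridge Holdings Ltd (R1): 100% × 22% × 39% = 8.58% of Slate Realty LP.
Aggregating (R3): 3.3165% + 5.0787% + 8.58% = 16.9752%.

16.9752%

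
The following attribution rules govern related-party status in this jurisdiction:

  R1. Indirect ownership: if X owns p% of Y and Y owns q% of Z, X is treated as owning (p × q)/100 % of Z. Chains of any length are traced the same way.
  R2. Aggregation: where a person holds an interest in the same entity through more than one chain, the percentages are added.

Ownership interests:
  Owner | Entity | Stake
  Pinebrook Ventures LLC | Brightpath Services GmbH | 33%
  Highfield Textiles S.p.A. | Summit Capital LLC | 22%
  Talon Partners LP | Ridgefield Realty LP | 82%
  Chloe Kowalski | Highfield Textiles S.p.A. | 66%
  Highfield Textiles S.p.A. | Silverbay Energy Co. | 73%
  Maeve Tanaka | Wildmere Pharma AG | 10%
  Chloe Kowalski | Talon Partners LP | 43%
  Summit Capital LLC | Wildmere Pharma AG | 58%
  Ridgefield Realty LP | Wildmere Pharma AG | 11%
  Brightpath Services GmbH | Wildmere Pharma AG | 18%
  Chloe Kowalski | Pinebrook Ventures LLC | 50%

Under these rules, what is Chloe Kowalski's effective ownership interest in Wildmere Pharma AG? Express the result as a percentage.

15.2702%

Chain via Highfield Textiles S.p.A. → Summit Capital LLC (R1): 66% × 22% × 58% = 8.4216% of Wildmere Pharma AG.
Chain via Pinebrook Ventures LLC → Brightpath Services GmbH (R1): 50% × 33% × 18% = 2.97% of Wildmere Pharma AG.
Chain via Talon Partners LP → Ridgefield Realty LP (R1): 43% × 82% × 11% = 3.8786% of Wildmere Pharma AG.
Aggregating (R2): 8.4216% + 2.97% + 3.8786% = 15.2702%.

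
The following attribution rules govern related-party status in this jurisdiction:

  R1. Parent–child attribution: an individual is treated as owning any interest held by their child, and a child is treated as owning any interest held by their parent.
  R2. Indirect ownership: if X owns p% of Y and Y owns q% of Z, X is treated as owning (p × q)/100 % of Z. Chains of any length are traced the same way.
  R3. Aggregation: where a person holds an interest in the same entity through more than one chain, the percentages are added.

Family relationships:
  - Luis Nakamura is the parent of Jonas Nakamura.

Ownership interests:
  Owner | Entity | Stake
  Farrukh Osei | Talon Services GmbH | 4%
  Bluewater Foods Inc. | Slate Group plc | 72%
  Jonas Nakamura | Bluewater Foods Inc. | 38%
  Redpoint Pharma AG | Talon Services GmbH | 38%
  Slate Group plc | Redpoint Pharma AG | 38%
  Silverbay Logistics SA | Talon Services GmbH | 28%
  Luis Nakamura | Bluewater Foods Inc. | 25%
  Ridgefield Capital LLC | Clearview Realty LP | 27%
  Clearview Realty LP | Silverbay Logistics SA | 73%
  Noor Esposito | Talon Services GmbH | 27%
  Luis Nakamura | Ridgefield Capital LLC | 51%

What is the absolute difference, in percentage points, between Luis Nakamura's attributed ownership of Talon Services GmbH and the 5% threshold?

By parent–child attribution (R1), Luis Nakamura is treated as also owning Jonas Nakamura's interest in Bluewater Foods Inc, giving 25% + 38% = 63%.
Chain via Bluewater Foods Inc. → Slate Group plc → Redpoint Pharma AG (R2): 63% × 72% × 38% × 38% = 6.549984% of Talon Services GmbH.
Chain via Ridgefield Capital LLC → Clearview Realty LP → Silverbay Logistics SA (R2): 51% × 27% × 73% × 28% = 2.814588% of Talon Services GmbH.
Aggregating (R3): 6.549984% + 2.814588% = 9.364572%.
9.364572% exceeds the 5% threshold by 4.364572 percentage points.

4.364572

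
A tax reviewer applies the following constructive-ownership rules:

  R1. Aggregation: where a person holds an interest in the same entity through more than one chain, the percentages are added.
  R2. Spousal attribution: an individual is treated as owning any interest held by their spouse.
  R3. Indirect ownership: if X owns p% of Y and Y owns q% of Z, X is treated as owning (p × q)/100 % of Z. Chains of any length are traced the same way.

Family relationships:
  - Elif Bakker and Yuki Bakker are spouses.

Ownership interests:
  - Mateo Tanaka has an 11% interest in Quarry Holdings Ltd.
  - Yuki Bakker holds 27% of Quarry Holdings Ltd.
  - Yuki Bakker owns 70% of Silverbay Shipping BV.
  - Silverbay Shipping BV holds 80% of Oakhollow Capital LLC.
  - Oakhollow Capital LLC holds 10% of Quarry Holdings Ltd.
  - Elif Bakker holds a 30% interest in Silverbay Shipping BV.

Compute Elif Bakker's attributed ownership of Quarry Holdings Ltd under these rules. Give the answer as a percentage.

By spousal attribution (R2), Elif Bakker is treated as also owning Yuki Bakker's interest in Silverbay Shipping BV, giving 30% + 70% = 100%.
By spousal attribution (R2), Elif Bakker is treated as owning Yuki Bakker's 27% interest in Quarry Holdings Ltd.
Chain via Silverbay Shipping BV → Oakhollow Capital LLC (R3): 100% × 80% × 10% = 8% of Quarry Holdings Ltd.
Direct interest in Quarry Holdings Ltd: 27%.
Aggregating (R1): 8% + 27% = 35%.

35%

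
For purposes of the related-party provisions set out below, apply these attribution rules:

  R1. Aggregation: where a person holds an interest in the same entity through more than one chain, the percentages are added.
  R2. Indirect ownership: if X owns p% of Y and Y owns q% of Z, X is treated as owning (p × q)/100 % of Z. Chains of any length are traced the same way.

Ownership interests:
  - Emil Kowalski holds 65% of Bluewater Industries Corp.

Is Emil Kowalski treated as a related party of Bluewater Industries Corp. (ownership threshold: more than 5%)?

Direct interest in Bluewater Industries Corp: 65%.
65% exceeds the 5% threshold, so Emil is a related party to Bluewater Industries Corp.

Yes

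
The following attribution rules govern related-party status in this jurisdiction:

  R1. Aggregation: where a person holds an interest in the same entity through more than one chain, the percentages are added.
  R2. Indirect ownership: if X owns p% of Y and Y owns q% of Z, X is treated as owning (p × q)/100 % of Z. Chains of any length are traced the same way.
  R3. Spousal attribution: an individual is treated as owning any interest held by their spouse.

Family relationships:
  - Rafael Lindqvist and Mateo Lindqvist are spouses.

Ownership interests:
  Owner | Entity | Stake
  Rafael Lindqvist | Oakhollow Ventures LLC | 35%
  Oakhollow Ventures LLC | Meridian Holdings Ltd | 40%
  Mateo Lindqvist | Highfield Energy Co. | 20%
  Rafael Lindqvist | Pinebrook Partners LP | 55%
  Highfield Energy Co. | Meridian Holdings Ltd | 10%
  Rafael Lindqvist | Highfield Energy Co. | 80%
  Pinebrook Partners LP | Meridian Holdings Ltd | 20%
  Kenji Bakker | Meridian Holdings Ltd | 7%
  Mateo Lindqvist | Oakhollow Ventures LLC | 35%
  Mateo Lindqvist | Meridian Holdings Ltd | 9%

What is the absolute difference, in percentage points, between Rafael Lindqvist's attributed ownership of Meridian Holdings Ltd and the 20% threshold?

By spousal attribution (R3), Rafael Lindqvist is treated as also owning Mateo Lindqvist's interest in Highfield Energy Co, giving 80% + 20% = 100%.
By spousal attribution (R3), Rafael Lindqvist is treated as also owning Mateo Lindqvist's interest in Oakhollow Ventures LLC, giving 35% + 35% = 70%.
By spousal attribution (R3), Rafael Lindqvist is treated as owning Mateo Lindqvist's 9% interest in Meridian Holdings Ltd.
Chain via Highfield Energy Co. (R2): 100% × 10% = 10% of Meridian Holdings Ltd.
Chain via Pinebrook Partners LP (R2): 55% × 20% = 11% of Meridian Holdings Ltd.
Chain via Oakhollow Ventures LLC (R2): 70% × 40% = 28% of Meridian Holdings Ltd.
Direct interest in Meridian Holdings Ltd: 9%.
Aggregating (R1): 10% + 11% + 28% + 9% = 58%.
58% exceeds the 20% threshold by 38 percentage points.

38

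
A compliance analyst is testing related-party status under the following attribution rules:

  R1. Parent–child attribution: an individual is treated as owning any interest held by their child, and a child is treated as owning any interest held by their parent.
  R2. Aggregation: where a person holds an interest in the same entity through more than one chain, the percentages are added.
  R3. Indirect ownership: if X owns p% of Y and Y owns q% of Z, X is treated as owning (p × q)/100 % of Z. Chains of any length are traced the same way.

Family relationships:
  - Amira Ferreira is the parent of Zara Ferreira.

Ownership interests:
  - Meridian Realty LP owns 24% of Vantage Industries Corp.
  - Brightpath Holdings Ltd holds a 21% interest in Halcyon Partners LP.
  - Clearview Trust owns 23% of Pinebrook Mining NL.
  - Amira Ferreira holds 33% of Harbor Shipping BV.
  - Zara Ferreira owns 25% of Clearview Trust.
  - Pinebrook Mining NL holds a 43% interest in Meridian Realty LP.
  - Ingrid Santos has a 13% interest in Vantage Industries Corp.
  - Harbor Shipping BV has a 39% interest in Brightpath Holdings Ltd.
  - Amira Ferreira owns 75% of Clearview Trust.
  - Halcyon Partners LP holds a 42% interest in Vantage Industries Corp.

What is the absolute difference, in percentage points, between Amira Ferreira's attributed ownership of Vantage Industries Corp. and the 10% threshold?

By parent–child attribution (R1), Amira Ferreira is treated as also owning Zara Ferreira's interest in Clearview Trust, giving 75% + 25% = 100%.
Chain via Harbor Shipping BV → Brightpath Holdings Ltd → Halcyon Partners LP (R3): 33% × 39% × 21% × 42% = 1.135134% of Vantage Industries Corp.
Chain via Clearview Trust → Pinebrook Mining NL → Meridian Realty LP (R3): 100% × 23% × 43% × 24% = 2.3736% of Vantage Industries Corp.
Aggregating (R2): 1.135134% + 2.3736% = 3.508734%.
3.508734% falls short of the 10% threshold by 6.491266 percentage points.

6.491266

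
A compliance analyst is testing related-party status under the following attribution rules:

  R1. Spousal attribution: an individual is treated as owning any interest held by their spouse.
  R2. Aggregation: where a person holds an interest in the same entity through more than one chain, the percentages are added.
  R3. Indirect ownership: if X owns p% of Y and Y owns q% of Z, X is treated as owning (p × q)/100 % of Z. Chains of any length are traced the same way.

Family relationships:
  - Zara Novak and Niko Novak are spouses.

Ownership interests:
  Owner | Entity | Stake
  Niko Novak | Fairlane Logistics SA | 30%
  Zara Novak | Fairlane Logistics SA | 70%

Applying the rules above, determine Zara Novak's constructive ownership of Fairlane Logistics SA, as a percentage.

By spousal attribution (R1), Zara Novak is treated as also owning Niko Novak's interest in Fairlane Logistics SA, giving 70% + 30% = 100%.
Direct interest in Fairlane Logistics SA: 100%.

100%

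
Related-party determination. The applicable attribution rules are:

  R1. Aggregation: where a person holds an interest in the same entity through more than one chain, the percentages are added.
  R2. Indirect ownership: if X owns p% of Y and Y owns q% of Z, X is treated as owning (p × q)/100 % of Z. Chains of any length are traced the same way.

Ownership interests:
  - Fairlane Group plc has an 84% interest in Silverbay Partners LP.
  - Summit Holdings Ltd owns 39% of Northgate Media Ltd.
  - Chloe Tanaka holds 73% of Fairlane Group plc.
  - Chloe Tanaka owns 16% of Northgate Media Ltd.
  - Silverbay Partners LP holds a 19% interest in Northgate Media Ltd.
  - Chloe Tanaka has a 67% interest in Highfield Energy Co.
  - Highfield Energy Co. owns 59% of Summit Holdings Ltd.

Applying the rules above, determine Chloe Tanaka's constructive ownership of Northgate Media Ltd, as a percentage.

43.0675%

Chain via Highfield Energy Co. → Summit Holdings Ltd (R2): 67% × 59% × 39% = 15.4167% of Northgate Media Ltd.
Chain via Fairlane Group plc → Silverbay Partners LP (R2): 73% × 84% × 19% = 11.6508% of Northgate Media Ltd.
Direct interest in Northgate Media Ltd: 16%.
Aggregating (R1): 15.4167% + 11.6508% + 16% = 43.0675%.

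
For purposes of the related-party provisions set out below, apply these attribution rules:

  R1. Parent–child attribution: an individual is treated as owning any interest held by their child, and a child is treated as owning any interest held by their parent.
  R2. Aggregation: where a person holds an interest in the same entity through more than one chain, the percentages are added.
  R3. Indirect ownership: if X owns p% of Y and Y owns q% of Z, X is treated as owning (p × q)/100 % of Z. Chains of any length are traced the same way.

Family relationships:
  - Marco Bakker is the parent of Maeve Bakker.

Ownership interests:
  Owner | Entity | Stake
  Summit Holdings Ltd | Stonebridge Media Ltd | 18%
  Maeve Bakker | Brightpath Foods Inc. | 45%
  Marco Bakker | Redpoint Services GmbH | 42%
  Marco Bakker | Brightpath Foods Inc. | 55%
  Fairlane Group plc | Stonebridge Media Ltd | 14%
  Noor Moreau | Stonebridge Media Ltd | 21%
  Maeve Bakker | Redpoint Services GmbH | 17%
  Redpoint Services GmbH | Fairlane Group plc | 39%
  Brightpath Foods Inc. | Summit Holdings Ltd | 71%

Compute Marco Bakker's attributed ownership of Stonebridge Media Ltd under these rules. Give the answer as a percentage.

By parent–child attribution (R1), Marco Bakker is treated as also owning Maeve Bakker's interest in Brightpath Foods Inc, giving 55% + 45% = 100%.
By parent–child attribution (R1), Marco Bakker is treated as also owning Maeve Bakker's interest in Redpoint Services GmbH, giving 42% + 17% = 59%.
Chain via Brightpath Foods Inc. → Summit Holdings Ltd (R3): 100% × 71% × 18% = 12.78% of Stonebridge Media Ltd.
Chain via Redpoint Services GmbH → Fairlane Group plc (R3): 59% × 39% × 14% = 3.2214% of Stonebridge Media Ltd.
Aggregating (R2): 12.78% + 3.2214% = 16.0014%.

16.0014%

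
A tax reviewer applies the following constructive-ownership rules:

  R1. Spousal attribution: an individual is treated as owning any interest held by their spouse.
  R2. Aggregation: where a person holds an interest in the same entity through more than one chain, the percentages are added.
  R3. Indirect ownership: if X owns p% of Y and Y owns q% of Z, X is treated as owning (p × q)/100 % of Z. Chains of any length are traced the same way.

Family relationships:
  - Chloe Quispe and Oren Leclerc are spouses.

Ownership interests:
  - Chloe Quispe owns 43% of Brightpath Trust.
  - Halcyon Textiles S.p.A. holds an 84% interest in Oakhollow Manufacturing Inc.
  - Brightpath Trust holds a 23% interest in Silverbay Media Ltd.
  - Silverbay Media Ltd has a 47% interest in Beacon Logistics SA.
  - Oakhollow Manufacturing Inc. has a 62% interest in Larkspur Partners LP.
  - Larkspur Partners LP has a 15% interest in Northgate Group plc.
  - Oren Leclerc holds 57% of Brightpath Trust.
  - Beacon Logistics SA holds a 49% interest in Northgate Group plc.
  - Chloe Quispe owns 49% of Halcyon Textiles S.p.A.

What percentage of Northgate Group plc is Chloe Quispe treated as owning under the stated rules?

By spousal attribution (R1), Chloe Quispe is treated as also owning Oren Leclerc's interest in Brightpath Trust, giving 43% + 57% = 100%.
Chain via Halcyon Textiles S.p.A. → Oakhollow Manufacturing Inc. → Larkspur Partners LP (R3): 49% × 84% × 62% × 15% = 3.82788% of Northgate Group plc.
Chain via Brightpath Trust → Silverbay Media Ltd → Beacon Logistics SA (R3): 100% × 23% × 47% × 49% = 5.2969% of Northgate Group plc.
Aggregating (R2): 3.82788% + 5.2969% = 9.12478%.

9.12478%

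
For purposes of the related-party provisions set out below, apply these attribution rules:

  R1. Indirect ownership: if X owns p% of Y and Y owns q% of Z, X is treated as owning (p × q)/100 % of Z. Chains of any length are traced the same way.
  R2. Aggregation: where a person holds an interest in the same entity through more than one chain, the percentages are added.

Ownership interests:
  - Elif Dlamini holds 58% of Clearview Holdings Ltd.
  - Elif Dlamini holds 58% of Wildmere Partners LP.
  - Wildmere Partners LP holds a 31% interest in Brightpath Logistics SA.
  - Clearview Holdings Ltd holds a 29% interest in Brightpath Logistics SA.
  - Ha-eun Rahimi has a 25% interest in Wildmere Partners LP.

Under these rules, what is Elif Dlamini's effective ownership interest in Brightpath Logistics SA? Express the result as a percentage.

Chain via Clearview Holdings Ltd (R1): 58% × 29% = 16.82% of Brightpath Logistics SA.
Chain via Wildmere Partners LP (R1): 58% × 31% = 17.98% of Brightpath Logistics SA.
Aggregating (R2): 16.82% + 17.98% = 34.8%.

34.8%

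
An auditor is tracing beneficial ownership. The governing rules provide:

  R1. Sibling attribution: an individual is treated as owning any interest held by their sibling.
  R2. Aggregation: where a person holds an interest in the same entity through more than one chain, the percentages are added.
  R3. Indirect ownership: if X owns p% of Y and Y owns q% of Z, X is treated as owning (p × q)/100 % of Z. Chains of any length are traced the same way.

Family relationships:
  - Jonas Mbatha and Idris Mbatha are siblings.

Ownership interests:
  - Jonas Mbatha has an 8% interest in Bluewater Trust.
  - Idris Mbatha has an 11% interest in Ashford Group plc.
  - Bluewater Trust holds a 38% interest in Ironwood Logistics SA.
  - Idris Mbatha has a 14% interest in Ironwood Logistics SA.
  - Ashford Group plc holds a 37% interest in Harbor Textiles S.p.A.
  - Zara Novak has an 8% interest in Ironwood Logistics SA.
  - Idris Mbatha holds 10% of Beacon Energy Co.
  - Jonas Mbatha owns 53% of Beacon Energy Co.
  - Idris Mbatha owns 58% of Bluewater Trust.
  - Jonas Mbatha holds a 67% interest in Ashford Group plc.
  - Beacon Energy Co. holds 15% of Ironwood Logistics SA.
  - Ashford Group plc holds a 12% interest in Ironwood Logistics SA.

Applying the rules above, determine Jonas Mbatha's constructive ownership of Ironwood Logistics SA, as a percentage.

By sibling attribution (R1), Jonas Mbatha is treated as also owning Idris Mbatha's interest in Ashford Group plc, giving 67% + 11% = 78%.
By sibling attribution (R1), Jonas Mbatha is treated as also owning Idris Mbatha's interest in Beacon Energy Co, giving 53% + 10% = 63%.
By sibling attribution (R1), Jonas Mbatha is treated as also owning Idris Mbatha's interest in Bluewater Trust, giving 8% + 58% = 66%.
By sibling attribution (R1), Jonas Mbatha is treated as owning Idris Mbatha's 14% interest in Ironwood Logistics SA.
Chain via Ashford Group plc (R3): 78% × 12% = 9.36% of Ironwood Logistics SA.
Chain via Beacon Energy Co. (R3): 63% × 15% = 9.45% of Ironwood Logistics SA.
Chain via Bluewater Trust (R3): 66% × 38% = 25.08% of Ironwood Logistics SA.
Direct interest in Ironwood Logistics SA: 14%.
Aggregating (R2): 9.36% + 9.45% + 25.08% + 14% = 57.89%.

57.89%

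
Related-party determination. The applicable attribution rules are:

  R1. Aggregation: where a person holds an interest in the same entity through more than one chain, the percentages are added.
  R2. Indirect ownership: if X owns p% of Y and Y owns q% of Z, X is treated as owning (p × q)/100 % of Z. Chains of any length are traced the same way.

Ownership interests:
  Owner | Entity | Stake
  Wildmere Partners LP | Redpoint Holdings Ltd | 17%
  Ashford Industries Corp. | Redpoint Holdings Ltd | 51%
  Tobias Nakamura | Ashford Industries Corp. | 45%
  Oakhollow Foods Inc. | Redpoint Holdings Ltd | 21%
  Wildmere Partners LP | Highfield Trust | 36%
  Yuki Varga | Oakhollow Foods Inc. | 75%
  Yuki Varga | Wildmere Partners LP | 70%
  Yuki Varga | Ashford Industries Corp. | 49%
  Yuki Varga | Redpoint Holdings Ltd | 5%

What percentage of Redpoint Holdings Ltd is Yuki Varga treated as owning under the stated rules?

57.64%

Chain via Oakhollow Foods Inc. (R2): 75% × 21% = 15.75% of Redpoint Holdings Ltd.
Chain via Wildmere Partners LP (R2): 70% × 17% = 11.9% of Redpoint Holdings Ltd.
Chain via Ashford Industries Corp. (R2): 49% × 51% = 24.99% of Redpoint Holdings Ltd.
Direct interest in Redpoint Holdings Ltd: 5%.
Aggregating (R1): 15.75% + 11.9% + 24.99% + 5% = 57.64%.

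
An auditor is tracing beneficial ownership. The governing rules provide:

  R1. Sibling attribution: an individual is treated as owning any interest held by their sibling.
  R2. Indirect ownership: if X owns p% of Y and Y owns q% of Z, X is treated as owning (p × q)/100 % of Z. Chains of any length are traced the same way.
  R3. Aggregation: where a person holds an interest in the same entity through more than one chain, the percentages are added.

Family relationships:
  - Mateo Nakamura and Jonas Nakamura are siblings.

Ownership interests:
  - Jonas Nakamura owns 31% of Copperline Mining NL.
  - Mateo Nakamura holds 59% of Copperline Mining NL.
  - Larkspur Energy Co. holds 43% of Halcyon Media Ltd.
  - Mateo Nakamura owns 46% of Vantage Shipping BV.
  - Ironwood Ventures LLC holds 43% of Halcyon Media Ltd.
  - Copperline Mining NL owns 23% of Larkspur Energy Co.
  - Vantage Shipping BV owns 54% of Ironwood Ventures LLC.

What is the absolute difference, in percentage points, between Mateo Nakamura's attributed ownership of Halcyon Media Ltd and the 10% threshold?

By sibling attribution (R1), Mateo Nakamura is treated as also owning Jonas Nakamura's interest in Copperline Mining NL, giving 59% + 31% = 90%.
Chain via Vantage Shipping BV → Ironwood Ventures LLC (R2): 46% × 54% × 43% = 10.6812% of Halcyon Media Ltd.
Chain via Copperline Mining NL → Larkspur Energy Co. (R2): 90% × 23% × 43% = 8.901% of Halcyon Media Ltd.
Aggregating (R3): 10.6812% + 8.901% = 19.5822%.
19.5822% exceeds the 10% threshold by 9.5822 percentage points.

9.5822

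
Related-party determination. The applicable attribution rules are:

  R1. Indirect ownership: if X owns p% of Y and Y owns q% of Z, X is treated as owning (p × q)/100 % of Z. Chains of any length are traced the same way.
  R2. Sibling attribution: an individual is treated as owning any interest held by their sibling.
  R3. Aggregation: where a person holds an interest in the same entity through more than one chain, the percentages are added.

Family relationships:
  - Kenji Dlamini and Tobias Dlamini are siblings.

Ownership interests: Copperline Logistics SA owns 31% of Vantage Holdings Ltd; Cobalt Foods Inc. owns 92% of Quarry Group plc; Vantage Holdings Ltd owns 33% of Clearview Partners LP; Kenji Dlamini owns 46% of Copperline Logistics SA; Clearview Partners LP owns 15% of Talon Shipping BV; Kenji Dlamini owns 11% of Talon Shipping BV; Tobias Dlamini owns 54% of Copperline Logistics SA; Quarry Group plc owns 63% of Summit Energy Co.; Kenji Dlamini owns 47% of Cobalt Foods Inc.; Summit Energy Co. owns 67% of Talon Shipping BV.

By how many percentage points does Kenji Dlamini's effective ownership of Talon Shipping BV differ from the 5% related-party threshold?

25.786104

By sibling attribution (R2), Kenji Dlamini is treated as also owning Tobias Dlamini's interest in Copperline Logistics SA, giving 46% + 54% = 100%.
Chain via Cobalt Foods Inc. → Quarry Group plc → Summit Energy Co. (R1): 47% × 92% × 63% × 67% = 18.251604% of Talon Shipping BV.
Chain via Copperline Logistics SA → Vantage Holdings Ltd → Clearview Partners LP (R1): 100% × 31% × 33% × 15% = 1.5345% of Talon Shipping BV.
Direct interest in Talon Shipping BV: 11%.
Aggregating (R3): 18.251604% + 1.5345% + 11% = 30.786104%.
30.786104% exceeds the 5% threshold by 25.786104 percentage points.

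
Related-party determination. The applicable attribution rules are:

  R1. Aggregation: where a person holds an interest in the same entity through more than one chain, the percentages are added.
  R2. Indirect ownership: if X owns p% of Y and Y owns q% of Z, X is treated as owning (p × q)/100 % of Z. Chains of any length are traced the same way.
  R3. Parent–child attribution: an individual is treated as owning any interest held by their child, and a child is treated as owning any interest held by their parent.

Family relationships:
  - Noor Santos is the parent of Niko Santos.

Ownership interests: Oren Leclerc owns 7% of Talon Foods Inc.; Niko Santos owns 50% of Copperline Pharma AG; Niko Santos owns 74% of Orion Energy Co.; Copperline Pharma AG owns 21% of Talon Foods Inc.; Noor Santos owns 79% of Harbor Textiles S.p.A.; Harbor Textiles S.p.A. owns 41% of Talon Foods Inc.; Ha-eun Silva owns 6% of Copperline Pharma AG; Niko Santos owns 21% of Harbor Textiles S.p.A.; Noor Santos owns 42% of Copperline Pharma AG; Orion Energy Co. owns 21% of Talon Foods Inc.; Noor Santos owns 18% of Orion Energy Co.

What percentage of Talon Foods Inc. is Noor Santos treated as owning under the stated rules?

79.64%

By parent–child attribution (R3), Noor Santos is treated as also owning Niko Santos's interest in Orion Energy Co, giving 18% + 74% = 92%.
By parent–child attribution (R3), Noor Santos is treated as also owning Niko Santos's interest in Harbor Textiles S.p.A, giving 79% + 21% = 100%.
By parent–child attribution (R3), Noor Santos is treated as also owning Niko Santos's interest in Copperline Pharma AG, giving 42% + 50% = 92%.
Chain via Orion Energy Co. (R2): 92% × 21% = 19.32% of Talon Foods Inc.
Chain via Harbor Textiles S.p.A. (R2): 100% × 41% = 41% of Talon Foods Inc.
Chain via Copperline Pharma AG (R2): 92% × 21% = 19.32% of Talon Foods Inc.
Aggregating (R1): 19.32% + 41% + 19.32% = 79.64%.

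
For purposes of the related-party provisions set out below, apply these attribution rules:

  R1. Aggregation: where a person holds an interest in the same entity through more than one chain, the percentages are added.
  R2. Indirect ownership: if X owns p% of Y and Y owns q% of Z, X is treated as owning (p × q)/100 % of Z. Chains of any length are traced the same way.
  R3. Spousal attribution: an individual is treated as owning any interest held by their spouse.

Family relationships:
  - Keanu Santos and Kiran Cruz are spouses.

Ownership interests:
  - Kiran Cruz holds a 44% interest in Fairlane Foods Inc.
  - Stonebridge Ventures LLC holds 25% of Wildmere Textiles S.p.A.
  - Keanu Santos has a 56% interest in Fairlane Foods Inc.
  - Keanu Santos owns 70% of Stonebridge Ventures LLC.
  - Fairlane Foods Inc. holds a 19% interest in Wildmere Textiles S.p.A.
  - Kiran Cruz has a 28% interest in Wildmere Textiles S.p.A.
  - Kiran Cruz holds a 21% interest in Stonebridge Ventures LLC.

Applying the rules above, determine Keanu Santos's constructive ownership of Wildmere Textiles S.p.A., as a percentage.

69.75%

By spousal attribution (R3), Keanu Santos is treated as also owning Kiran Cruz's interest in Fairlane Foods Inc, giving 56% + 44% = 100%.
By spousal attribution (R3), Keanu Santos is treated as also owning Kiran Cruz's interest in Stonebridge Ventures LLC, giving 70% + 21% = 91%.
By spousal attribution (R3), Keanu Santos is treated as owning Kiran Cruz's 28% interest in Wildmere Textiles S.p.A.
Chain via Fairlane Foods Inc. (R2): 100% × 19% = 19% of Wildmere Textiles S.p.A.
Chain via Stonebridge Ventures LLC (R2): 91% × 25% = 22.75% of Wildmere Textiles S.p.A.
Direct interest in Wildmere Textiles S.p.A: 28%.
Aggregating (R1): 19% + 22.75% + 28% = 69.75%.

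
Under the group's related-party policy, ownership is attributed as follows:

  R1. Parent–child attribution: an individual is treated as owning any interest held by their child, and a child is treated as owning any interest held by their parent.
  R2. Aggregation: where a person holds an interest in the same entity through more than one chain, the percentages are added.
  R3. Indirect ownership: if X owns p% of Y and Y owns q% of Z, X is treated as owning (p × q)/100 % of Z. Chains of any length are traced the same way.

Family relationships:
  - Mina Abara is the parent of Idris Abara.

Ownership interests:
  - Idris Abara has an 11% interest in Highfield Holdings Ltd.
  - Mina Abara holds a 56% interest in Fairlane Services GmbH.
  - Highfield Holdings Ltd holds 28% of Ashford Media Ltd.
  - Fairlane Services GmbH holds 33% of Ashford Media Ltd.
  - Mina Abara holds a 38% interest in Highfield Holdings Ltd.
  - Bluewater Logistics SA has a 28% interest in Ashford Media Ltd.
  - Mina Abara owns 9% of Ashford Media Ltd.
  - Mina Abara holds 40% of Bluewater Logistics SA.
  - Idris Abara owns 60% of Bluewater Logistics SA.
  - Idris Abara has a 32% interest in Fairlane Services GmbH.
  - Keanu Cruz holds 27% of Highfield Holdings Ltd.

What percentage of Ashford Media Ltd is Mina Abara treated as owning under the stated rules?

79.76%

By parent–child attribution (R1), Mina Abara is treated as also owning Idris Abara's interest in Bluewater Logistics SA, giving 40% + 60% = 100%.
By parent–child attribution (R1), Mina Abara is treated as also owning Idris Abara's interest in Highfield Holdings Ltd, giving 38% + 11% = 49%.
By parent–child attribution (R1), Mina Abara is treated as also owning Idris Abara's interest in Fairlane Services GmbH, giving 56% + 32% = 88%.
Chain via Bluewater Logistics SA (R3): 100% × 28% = 28% of Ashford Media Ltd.
Chain via Highfield Holdings Ltd (R3): 49% × 28% = 13.72% of Ashford Media Ltd.
Chain via Fairlane Services GmbH (R3): 88% × 33% = 29.04% of Ashford Media Ltd.
Direct interest in Ashford Media Ltd: 9%.
Aggregating (R2): 28% + 13.72% + 29.04% + 9% = 79.76%.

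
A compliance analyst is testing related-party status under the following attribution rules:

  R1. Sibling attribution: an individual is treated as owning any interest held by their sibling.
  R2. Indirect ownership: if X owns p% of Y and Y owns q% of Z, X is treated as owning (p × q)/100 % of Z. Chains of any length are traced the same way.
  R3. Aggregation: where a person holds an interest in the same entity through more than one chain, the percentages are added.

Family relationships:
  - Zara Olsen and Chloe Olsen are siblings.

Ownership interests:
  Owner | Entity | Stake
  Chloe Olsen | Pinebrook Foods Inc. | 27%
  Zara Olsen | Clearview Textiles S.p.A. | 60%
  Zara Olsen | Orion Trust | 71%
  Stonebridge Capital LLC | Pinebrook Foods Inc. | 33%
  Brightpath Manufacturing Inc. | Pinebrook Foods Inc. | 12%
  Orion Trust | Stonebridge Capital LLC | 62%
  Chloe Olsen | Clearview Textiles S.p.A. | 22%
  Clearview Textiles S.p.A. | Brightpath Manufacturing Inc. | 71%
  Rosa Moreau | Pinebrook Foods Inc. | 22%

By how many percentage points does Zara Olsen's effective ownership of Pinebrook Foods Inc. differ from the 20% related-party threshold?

By sibling attribution (R1), Zara Olsen is treated as also owning Chloe Olsen's interest in Clearview Textiles S.p.A, giving 60% + 22% = 82%.
By sibling attribution (R1), Zara Olsen is treated as owning Chloe Olsen's 27% interest in Pinebrook Foods Inc.
Chain via Clearview Textiles S.p.A. → Brightpath Manufacturing Inc. (R2): 82% × 71% × 12% = 6.9864% of Pinebrook Foods Inc.
Chain via Orion Trust → Stonebridge Capital LLC (R2): 71% × 62% × 33% = 14.5266% of Pinebrook Foods Inc.
Direct interest in Pinebrook Foods Inc: 27%.
Aggregating (R3): 6.9864% + 14.5266% + 27% = 48.513%.
48.513% exceeds the 20% threshold by 28.513 percentage points.

28.513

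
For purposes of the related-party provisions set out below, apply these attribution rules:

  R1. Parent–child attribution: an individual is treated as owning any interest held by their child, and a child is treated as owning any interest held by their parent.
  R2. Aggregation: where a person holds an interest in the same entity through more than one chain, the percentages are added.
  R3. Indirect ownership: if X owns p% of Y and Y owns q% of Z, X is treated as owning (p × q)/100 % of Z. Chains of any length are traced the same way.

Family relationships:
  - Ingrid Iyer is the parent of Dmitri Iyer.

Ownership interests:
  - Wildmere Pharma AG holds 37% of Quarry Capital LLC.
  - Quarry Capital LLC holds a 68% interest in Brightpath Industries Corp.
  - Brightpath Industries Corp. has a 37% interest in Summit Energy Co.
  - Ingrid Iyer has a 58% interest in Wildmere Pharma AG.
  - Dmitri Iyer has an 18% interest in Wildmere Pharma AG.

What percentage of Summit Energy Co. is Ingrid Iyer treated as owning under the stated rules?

7.074992%

By parent–child attribution (R1), Ingrid Iyer is treated as also owning Dmitri Iyer's interest in Wildmere Pharma AG, giving 58% + 18% = 76%.
Chain via Wildmere Pharma AG → Quarry Capital LLC → Brightpath Industries Corp. (R3): 76% × 37% × 68% × 37% = 7.074992% of Summit Energy Co.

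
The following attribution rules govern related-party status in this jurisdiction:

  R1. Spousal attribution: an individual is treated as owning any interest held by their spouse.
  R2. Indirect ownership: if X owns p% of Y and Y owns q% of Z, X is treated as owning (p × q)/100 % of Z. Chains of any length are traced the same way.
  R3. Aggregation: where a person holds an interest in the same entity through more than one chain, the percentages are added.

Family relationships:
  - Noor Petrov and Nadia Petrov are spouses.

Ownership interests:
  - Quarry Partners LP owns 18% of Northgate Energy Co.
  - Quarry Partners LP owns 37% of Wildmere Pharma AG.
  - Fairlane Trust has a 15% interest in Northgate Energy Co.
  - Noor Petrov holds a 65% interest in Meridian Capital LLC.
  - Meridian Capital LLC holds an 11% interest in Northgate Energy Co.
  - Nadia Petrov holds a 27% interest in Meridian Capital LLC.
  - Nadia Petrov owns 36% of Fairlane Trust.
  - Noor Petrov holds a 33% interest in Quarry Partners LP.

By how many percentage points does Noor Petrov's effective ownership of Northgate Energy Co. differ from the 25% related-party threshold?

By spousal attribution (R1), Noor Petrov is treated as also owning Nadia Petrov's interest in Meridian Capital LLC, giving 65% + 27% = 92%.
By spousal attribution (R1), Noor Petrov is treated as owning Nadia Petrov's 36% interest in Fairlane Trust.
Chain via Meridian Capital LLC (R2): 92% × 11% = 10.12% of Northgate Energy Co.
Chain via Quarry Partners LP (R2): 33% × 18% = 5.94% of Northgate Energy Co.
Chain via Fairlane Trust (R2): 36% × 15% = 5.4% of Northgate Energy Co.
Aggregating (R3): 10.12% + 5.94% + 5.4% = 21.46%.
21.46% falls short of the 25% threshold by 3.54 percentage points.

3.54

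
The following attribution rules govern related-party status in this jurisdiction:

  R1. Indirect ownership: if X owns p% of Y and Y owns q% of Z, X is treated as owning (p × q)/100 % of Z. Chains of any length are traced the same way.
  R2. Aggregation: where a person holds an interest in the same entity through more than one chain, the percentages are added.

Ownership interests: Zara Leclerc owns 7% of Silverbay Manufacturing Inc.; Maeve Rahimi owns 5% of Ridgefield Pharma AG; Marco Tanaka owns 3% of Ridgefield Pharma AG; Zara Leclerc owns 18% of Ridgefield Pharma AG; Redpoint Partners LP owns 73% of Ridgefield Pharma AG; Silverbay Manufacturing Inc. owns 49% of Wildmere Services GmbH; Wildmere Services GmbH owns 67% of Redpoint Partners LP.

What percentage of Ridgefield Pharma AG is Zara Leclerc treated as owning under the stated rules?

19.677613%

Chain via Silverbay Manufacturing Inc. → Wildmere Services GmbH → Redpoint Partners LP (R1): 7% × 49% × 67% × 73% = 1.677613% of Ridgefield Pharma AG.
Direct interest in Ridgefield Pharma AG: 18%.
Aggregating (R2): 1.677613% + 18% = 19.677613%.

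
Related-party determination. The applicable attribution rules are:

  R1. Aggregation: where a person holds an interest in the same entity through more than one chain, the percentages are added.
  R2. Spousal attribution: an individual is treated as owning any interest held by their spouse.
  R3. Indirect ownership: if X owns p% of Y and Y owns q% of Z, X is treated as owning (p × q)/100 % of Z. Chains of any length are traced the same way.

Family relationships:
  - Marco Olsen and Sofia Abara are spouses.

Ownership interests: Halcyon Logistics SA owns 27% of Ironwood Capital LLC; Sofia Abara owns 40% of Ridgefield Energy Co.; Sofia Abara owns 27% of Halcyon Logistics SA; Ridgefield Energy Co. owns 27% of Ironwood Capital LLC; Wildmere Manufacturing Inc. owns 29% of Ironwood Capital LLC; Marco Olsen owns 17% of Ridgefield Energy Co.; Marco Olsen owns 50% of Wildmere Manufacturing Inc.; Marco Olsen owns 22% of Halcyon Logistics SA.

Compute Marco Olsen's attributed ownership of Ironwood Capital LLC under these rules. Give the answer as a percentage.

By spousal attribution (R2), Marco Olsen is treated as also owning Sofia Abara's interest in Ridgefield Energy Co, giving 17% + 40% = 57%.
By spousal attribution (R2), Marco Olsen is treated as also owning Sofia Abara's interest in Halcyon Logistics SA, giving 22% + 27% = 49%.
Chain via Wildmere Manufacturing Inc. (R3): 50% × 29% = 14.5% of Ironwood Capital LLC.
Chain via Ridgefield Energy Co. (R3): 57% × 27% = 15.39% of Ironwood Capital LLC.
Chain via Halcyon Logistics SA (R3): 49% × 27% = 13.23% of Ironwood Capital LLC.
Aggregating (R1): 14.5% + 15.39% + 13.23% = 43.12%.

43.12%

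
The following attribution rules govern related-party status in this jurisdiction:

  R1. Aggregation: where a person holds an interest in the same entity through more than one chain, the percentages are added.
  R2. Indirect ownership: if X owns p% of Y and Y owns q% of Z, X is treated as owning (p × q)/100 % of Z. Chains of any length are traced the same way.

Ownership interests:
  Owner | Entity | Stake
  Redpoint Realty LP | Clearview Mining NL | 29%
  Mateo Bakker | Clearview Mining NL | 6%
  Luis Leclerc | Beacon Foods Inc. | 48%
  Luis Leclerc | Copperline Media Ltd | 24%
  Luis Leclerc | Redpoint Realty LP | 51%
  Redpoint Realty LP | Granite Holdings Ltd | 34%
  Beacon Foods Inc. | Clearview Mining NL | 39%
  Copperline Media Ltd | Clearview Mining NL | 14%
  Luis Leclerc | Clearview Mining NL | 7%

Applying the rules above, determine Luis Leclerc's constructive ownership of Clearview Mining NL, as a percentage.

Chain via Redpoint Realty LP (R2): 51% × 29% = 14.79% of Clearview Mining NL.
Chain via Beacon Foods Inc. (R2): 48% × 39% = 18.72% of Clearview Mining NL.
Chain via Copperline Media Ltd (R2): 24% × 14% = 3.36% of Clearview Mining NL.
Direct interest in Clearview Mining NL: 7%.
Aggregating (R1): 14.79% + 18.72% + 3.36% + 7% = 43.87%.

43.87%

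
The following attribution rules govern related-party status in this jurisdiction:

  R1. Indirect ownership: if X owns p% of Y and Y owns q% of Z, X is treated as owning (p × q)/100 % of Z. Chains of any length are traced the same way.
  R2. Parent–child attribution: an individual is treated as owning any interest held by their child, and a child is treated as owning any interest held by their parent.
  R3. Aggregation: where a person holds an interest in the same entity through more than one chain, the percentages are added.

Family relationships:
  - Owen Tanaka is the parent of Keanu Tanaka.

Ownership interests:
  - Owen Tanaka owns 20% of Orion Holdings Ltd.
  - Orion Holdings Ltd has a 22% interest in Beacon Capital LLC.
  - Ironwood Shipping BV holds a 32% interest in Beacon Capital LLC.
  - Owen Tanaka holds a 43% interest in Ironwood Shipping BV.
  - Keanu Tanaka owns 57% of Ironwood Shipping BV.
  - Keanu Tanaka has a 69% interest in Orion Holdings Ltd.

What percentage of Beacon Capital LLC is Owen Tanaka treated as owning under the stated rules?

51.58%

By parent–child attribution (R2), Owen Tanaka is treated as also owning Keanu Tanaka's interest in Orion Holdings Ltd, giving 20% + 69% = 89%.
By parent–child attribution (R2), Owen Tanaka is treated as also owning Keanu Tanaka's interest in Ironwood Shipping BV, giving 43% + 57% = 100%.
Chain via Orion Holdings Ltd (R1): 89% × 22% = 19.58% of Beacon Capital LLC.
Chain via Ironwood Shipping BV (R1): 100% × 32% = 32% of Beacon Capital LLC.
Aggregating (R3): 19.58% + 32% = 51.58%.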